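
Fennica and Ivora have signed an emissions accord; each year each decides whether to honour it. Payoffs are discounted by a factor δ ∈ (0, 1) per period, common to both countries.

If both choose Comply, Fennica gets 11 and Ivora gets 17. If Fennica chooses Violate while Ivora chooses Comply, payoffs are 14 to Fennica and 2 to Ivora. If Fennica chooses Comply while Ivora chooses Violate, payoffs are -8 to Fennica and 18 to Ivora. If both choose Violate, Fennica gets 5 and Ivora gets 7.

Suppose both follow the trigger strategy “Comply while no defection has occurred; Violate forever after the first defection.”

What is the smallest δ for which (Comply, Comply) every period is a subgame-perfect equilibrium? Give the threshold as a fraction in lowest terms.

1/3

Fennica: cooperation gives 11 each period; deviation gives 14 once then 5 forever.
  11/(1−δ) ≥ 14 + 5δ/(1−δ) ⇒ δ ≥ 3/9 = 1/3.
Ivora: cooperation gives 17 each period; deviation gives 18 once then 7 forever.
  δ ≥ 1/11.
Both must hold, so the binding constraint is Fennica's: δ ≥ 1/3.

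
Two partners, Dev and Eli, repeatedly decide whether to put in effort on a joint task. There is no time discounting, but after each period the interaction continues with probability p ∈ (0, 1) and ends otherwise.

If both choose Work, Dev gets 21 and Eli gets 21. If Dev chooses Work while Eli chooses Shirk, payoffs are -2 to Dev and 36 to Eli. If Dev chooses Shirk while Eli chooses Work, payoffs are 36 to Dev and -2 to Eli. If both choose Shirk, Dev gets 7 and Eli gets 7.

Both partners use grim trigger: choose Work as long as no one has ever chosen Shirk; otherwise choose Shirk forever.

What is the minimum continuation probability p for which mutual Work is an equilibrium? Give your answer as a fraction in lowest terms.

Expected cooperation value is 21 + p·21 + p²·21 + … = 21/(1−p); deviation gives 36 + p·7/(1−p).
21 ≥ 36(1−p) + 7p ⇒ 29p ≥ 15 ⇒ p ≥ 15/29.

15/29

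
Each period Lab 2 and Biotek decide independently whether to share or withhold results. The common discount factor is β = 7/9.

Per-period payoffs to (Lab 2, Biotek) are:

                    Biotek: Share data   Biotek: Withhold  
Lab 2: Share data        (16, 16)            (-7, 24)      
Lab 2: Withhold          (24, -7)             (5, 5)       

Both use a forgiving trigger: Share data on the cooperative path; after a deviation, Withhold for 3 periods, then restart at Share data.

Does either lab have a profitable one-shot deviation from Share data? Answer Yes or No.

No

A one-shot deviation gives 24 now, then 5 for 3 periods, then back to 16.
Gain from deviating: (24−16) today; loss: (16−5) in each of the next 3 periods.
No-deviation condition: (16−5)(β+…+β^3) ≥ 24−16, i.e. β+…+β^3 ≥ 8/11.
At β = 7/9: β+…+β^3 = 1.8532 ≥ 0.7273.
So cooperation is sustainable.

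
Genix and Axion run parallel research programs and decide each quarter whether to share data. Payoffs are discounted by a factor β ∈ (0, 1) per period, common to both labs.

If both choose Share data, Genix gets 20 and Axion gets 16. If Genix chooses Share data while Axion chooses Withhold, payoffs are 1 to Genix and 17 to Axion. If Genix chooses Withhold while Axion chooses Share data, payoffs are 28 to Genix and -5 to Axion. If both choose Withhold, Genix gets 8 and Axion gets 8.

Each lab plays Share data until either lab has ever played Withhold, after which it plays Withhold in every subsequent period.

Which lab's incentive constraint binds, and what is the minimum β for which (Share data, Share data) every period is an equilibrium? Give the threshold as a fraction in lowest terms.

Genix: cooperation gives 20 each period; deviation gives 28 once then 8 forever.
  20/(1−β) ≥ 28 + 8β/(1−β) ⇒ β ≥ 8/20 = 2/5.
Axion: cooperation gives 16 each period; deviation gives 17 once then 8 forever.
  β ≥ 1/9.
Both must hold, so the binding constraint is Genix's: β ≥ 2/5.

Genix; β ≥ 2/5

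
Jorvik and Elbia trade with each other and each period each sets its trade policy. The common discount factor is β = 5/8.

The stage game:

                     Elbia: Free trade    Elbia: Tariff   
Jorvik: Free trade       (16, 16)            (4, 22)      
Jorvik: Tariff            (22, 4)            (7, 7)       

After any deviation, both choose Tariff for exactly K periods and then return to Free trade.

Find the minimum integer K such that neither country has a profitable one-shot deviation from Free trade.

2

Need Σ_{k=1}^{K} β^k ≥ (22−16)/(16−7) = 0.6667 at β = 5/8.
At K = 1 the sum is 0.6250 < 0.6667; at K = 2 it is 1.0156 ≥ 0.6667.
So the minimum punishment length is K = 2.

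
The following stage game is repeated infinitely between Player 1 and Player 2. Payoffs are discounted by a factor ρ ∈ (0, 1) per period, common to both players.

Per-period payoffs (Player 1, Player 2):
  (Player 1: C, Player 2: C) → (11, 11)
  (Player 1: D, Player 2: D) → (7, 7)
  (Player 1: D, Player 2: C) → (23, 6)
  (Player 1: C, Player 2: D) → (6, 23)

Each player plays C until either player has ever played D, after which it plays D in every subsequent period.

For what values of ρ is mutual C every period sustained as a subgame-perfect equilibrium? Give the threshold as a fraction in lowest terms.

11/(1−ρ) ≥ 23 + 7ρ/(1−ρ)
11 ≥ 23 − 16ρ
ρ ≥ 12/16 = 3/4.

3/4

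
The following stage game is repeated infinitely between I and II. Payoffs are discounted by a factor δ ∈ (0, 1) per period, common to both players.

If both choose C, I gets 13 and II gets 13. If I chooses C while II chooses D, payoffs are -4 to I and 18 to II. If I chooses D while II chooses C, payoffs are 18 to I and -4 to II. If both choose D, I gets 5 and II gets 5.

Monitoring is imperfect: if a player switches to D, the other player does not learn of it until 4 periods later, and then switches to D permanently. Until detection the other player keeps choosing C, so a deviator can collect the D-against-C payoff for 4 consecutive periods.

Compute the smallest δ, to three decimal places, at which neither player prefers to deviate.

0.788

Deviating for the 4 undetected periods gains 18−13 = 5 per period over cooperation, then loses 13−5 = 8 per period forever once punishment starts.
Gain: 5(1 + δ + … + δ^3); loss: 8·δ^4/(1−δ).
No profitable deviation ⇔ 5(1−δ^4) ≤ 8·δ^4, i.e. δ^4 ≥ 5/(5+8) = 5/13.
Hence δ ≥ (5/13)^(1/4) ≈ 0.788.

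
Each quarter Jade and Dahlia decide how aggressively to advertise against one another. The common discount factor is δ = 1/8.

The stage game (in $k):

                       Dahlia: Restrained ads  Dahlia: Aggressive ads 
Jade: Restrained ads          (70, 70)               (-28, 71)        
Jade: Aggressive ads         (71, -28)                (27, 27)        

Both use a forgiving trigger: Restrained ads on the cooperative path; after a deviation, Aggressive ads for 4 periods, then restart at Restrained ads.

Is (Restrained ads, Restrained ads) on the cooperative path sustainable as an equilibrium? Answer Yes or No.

Comparing payoff streams over the 5 periods until play realigns: cooperate → 70(1+δ+…+δ^4); deviate → 71 + 27(δ+…+δ^4).
Cooperation is sustained iff (70−27)(δ+…+δ^4) ≥ 71−70.
δ+…+δ^4 = 1/8·(1−(1/8)^4)/(1−1/8) = 0.1428, and (71−70)/(70−27) = 0.0233.
0.1428 ≥ 0.0233, so cooperation is sustainable.

Yes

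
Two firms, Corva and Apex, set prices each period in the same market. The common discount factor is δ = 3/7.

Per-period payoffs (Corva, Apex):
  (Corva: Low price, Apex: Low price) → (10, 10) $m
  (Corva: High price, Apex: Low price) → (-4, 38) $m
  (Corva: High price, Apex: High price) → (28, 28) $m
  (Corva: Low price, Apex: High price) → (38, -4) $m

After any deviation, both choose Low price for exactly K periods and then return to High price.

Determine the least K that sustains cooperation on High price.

IC: δ(1−δ^K)/(1−δ) ≥ (38−28)/(28−10) = 5/9.
With δ = 3/7: need 1 − δ^K ≥ 5/9·(1−3/7)/(3/7), i.e. δ^K ≤ 0.2593.
Since (3/7)^1 = 0.4286 and (3/7)^2 = 0.1837, the smallest such K is 2.

2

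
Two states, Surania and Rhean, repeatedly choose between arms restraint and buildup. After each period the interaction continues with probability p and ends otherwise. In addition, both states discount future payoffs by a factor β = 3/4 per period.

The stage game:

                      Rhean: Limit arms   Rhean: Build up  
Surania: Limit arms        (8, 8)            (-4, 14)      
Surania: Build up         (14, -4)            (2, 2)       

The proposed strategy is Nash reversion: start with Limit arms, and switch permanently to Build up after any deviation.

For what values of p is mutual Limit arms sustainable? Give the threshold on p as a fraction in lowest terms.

2/3

Expected continuation weight on next period's payoff is β·p = 3/4·p, which plays the role of the discount factor.
Cooperation requires 3/4·p ≥ (14−8)/(14−2) = 1/2, hence p ≥ 2/3.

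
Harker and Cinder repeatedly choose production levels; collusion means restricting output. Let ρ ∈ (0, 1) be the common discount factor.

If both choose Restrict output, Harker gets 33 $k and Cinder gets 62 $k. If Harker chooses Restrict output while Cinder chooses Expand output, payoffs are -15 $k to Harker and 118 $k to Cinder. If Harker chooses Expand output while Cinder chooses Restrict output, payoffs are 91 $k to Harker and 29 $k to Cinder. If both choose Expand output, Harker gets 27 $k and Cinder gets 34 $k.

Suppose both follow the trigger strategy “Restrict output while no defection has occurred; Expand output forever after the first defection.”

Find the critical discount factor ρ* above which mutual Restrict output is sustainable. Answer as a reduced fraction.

For Harker: deviation gain 91−33 = 58, per-period punishment loss 33−27 = 6. IC gives ρ ≥ 58/64 = 29/32.
For Cinder: gain 56, loss 28 per period, so ρ ≥ 56/84 = 2/3.
The tighter constraint is Harker's, so cooperation needs ρ ≥ 29/32.

29/32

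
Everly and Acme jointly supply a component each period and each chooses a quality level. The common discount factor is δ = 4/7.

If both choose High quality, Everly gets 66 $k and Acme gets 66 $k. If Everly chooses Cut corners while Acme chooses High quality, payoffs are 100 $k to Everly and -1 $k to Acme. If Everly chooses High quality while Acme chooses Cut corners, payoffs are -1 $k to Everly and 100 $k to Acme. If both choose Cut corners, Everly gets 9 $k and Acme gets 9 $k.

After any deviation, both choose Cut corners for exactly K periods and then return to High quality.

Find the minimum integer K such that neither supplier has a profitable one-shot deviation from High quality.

No profitable deviation requires (66−9)(δ+…+δ^K) ≥ 100−66, i.e. δ+…+δ^K ≥ 34/57 ≈ 0.5965.
With δ = 4/7, the partial sums are K=1: 0.5714, K=2: 0.8980.
K = 2 is the first length at which the sum reaches 0.5965.

2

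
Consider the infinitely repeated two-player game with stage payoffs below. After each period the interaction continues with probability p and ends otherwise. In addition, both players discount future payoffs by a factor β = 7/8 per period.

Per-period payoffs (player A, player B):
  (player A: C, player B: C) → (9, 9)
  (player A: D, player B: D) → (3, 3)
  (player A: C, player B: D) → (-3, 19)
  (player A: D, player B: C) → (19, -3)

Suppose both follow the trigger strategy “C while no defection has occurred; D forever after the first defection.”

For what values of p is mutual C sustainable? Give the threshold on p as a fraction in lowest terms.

Expected continuation weight on next period's payoff is β·p = 7/8·p, which plays the role of the discount factor.
Cooperation requires 7/8·p ≥ (19−9)/(19−3) = 5/8, hence p ≥ 5/7.

5/7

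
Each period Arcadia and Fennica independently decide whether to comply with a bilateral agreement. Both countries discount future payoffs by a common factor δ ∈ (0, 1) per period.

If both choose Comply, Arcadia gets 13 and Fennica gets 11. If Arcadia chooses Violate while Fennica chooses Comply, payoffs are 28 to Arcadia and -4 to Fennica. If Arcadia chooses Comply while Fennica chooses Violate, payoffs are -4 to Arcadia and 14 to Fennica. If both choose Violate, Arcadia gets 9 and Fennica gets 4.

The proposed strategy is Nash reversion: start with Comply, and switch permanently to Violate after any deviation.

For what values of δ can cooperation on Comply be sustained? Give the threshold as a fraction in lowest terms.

Arcadia's threshold: (28−13)/(28−9) = 15/19.
Fennica's threshold: (14−11)/(14−4) = 3/10.
15/19 > 3/10, so Arcadia binds and δ* = 15/19.

15/19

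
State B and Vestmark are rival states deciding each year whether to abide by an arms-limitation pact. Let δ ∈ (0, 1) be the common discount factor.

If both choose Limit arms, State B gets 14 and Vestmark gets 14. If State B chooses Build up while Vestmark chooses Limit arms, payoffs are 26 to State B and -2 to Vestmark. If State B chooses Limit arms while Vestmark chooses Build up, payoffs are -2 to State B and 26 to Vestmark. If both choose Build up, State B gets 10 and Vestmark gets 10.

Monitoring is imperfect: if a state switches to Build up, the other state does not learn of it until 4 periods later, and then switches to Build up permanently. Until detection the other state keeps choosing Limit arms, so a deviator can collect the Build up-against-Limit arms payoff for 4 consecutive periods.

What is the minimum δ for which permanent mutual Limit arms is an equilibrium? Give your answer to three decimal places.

0.931

The best deviation is to choose Build up for all 4 undetected periods, earning 26 each, then 10 forever once detected.
Deviation value: 26(1−δ^4)/(1−δ) + 10δ^4/(1−δ); cooperation value: 14/(1−δ).
IC: 14 ≥ 26(1−δ^4) + 10δ^4 = 26 − 16δ^4.
So δ^4 ≥ 12/16 = 3/4, giving δ ≥ (3/4)^(1/4) ≈ 0.931.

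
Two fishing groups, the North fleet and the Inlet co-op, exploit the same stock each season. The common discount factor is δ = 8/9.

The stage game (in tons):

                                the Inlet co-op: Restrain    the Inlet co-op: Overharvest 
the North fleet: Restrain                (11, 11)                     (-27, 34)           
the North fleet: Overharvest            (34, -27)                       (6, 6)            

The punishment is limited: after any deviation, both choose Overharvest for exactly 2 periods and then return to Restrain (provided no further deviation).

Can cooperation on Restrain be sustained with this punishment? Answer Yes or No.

No

IC: δ+…+δ^2 ≥ (34−11)/(11−6) = 23/5.
At δ = 8/9: partial sum = 1.6790 < 4.6000. Cooperation not sustainable.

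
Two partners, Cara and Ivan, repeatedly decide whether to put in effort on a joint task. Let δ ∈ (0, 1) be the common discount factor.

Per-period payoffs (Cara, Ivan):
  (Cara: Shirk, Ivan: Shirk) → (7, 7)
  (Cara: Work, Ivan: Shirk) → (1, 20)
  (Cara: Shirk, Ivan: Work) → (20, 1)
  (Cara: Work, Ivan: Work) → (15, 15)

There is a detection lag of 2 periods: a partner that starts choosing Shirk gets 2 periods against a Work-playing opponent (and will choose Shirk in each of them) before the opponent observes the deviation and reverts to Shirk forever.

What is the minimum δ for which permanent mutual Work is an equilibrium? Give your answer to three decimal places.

0.620

The best deviation is to choose Shirk for all 2 undetected periods, earning 20 each, then 7 forever once detected.
Deviation value: 20(1−δ^2)/(1−δ) + 7δ^2/(1−δ); cooperation value: 15/(1−δ).
IC: 15 ≥ 20(1−δ^2) + 7δ^2 = 20 − 13δ^2.
So δ^2 ≥ 5/13, giving δ ≥ (5/13)^(1/2) ≈ 0.620.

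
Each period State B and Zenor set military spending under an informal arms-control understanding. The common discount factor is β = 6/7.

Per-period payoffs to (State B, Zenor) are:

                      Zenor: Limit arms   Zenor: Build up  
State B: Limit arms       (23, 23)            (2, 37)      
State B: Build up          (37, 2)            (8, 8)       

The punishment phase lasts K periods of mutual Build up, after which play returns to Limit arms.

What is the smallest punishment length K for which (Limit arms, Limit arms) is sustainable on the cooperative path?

2

IC: β(1−β^K)/(1−β) ≥ (37−23)/(23−8) = 14/15.
With β = 6/7: need 1 − β^K ≥ 14/15·(1−6/7)/(6/7), i.e. β^K ≤ 0.8444.
Since (6/7)^1 = 0.8571 and (6/7)^2 = 0.7347, the smallest such K is 2.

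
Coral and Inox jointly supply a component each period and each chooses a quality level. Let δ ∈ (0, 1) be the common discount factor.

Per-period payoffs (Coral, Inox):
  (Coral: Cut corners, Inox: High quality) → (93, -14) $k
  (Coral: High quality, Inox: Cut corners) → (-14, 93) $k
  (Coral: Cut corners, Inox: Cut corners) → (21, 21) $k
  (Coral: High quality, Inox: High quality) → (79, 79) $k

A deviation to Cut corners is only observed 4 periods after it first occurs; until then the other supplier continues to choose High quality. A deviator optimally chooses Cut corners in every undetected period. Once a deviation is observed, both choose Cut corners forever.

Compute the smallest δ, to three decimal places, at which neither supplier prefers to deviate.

Deviating for the 4 undetected periods gains 93−79 = 14 per period over cooperation, then loses 79−21 = 58 per period forever once punishment starts.
Gain: 14(1 + δ + … + δ^3); loss: 58·δ^4/(1−δ).
No profitable deviation ⇔ 14(1−δ^4) ≤ 58·δ^4, i.e. δ^4 ≥ 14/(14+58) = 7/36.
Hence δ ≥ (7/36)^(1/4) ≈ 0.664.

0.664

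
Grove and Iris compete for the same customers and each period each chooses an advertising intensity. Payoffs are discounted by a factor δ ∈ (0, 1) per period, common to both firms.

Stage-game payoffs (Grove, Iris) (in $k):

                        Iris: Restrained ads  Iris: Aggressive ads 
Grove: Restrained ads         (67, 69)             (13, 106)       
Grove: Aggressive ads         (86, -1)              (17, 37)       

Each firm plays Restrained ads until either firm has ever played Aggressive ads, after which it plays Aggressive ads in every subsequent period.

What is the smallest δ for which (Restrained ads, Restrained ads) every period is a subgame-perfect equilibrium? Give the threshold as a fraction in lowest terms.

For Grove: deviation gain 86−67 = 19, per-period punishment loss 67−17 = 50. IC gives δ ≥ 19/69.
For Iris: gain 37, loss 32 per period, so δ ≥ 37/69.
The tighter constraint is Iris's, so cooperation needs δ ≥ 37/69.

37/69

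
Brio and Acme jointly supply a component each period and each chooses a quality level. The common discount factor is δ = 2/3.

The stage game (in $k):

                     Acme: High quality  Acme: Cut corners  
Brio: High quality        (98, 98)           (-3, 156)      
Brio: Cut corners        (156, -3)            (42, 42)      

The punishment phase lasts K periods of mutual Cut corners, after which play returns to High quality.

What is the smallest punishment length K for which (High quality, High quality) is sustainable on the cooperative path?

No profitable deviation requires (98−42)(δ+…+δ^K) ≥ 156−98, i.e. δ+…+δ^K ≥ 29/28 ≈ 1.0357.
With δ = 2/3, the partial sums are K=1: 0.6667, K=2: 1.1111.
K = 2 is the first length at which the sum reaches 1.0357.

2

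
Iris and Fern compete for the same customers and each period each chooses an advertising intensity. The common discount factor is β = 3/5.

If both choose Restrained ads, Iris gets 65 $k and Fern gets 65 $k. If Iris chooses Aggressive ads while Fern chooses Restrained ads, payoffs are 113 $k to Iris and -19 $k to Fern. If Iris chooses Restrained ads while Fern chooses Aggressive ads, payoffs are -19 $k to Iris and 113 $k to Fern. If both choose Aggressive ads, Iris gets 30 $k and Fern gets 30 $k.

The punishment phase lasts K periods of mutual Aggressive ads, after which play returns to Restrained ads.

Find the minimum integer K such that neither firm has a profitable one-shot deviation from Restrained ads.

Need Σ_{k=1}^{K} β^k ≥ (113−65)/(65−30) = 1.3714 at β = 3/5.
At K = 4 the sum is 1.3056 < 1.3714; at K = 5 it is 1.3834 ≥ 1.3714.
So the minimum punishment length is K = 5.

5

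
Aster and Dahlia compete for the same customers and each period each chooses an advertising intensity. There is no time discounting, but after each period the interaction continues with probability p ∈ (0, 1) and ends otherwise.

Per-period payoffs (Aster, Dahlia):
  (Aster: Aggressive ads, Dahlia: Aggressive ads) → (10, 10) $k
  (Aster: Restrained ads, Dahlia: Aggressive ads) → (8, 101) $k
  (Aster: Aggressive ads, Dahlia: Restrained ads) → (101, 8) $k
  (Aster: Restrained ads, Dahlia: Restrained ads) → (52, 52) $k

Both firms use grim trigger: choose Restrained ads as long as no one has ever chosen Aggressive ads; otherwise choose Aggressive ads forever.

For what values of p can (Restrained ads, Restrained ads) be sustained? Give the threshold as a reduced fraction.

7/13

Expected cooperation value is 52 + p·52 + p²·52 + … = 52/(1−p); deviation gives 101 + p·10/(1−p).
52 ≥ 101(1−p) + 10p ⇒ 91p ≥ 49 ⇒ p ≥ 49/91 = 7/13.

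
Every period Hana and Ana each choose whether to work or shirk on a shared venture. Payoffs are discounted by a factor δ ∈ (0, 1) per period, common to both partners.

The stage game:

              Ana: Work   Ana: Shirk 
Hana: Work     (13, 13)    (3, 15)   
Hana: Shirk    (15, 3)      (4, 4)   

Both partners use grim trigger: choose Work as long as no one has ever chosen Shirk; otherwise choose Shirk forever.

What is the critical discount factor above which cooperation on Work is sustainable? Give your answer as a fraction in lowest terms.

2/11

13/(1−δ) ≥ 15 + 4δ/(1−δ)
13 ≥ 15 − 11δ
δ ≥ 2/11.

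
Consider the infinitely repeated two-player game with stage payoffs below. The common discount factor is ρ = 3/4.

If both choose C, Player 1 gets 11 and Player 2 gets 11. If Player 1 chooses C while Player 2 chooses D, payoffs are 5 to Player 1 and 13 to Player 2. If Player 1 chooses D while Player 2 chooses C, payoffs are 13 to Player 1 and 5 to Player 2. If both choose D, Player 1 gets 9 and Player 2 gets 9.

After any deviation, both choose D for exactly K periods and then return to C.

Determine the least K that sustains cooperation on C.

IC: ρ(1−ρ^K)/(1−ρ) ≥ (13−11)/(11−9) = 1.
With ρ = 3/4: need 1 − ρ^K ≥ 1·(1−3/4)/(3/4), i.e. ρ^K ≤ 0.6667.
Since (3/4)^1 = 0.7500 and (3/4)^2 = 0.5625, the smallest such K is 2.

2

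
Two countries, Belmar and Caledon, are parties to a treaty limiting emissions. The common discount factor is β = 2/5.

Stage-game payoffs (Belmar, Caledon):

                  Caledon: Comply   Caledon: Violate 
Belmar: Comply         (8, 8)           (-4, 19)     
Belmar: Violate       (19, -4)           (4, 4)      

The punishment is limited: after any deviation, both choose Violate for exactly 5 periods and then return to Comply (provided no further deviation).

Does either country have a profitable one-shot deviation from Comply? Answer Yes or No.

Yes

A one-shot deviation gives 19 now, then 4 for 5 periods, then back to 8.
Gain from deviating: (19−8) today; loss: (8−4) in each of the next 5 periods.
No-deviation condition: (8−4)(β+…+β^5) ≥ 19−8, i.e. β+…+β^5 ≥ 11/4.
At β = 2/5: β+…+β^5 = 0.6598 < 2.7500.
So cooperation is not sustainable.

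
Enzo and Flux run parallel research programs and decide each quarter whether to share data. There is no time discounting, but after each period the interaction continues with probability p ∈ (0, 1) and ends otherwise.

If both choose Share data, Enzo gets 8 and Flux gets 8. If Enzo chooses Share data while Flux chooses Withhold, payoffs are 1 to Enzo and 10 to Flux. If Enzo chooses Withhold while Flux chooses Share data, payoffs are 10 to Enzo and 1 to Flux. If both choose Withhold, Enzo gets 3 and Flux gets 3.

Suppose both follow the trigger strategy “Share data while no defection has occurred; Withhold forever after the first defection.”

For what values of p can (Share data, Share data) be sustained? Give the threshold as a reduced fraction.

2/7

With no time discounting, the continuation probability p plays the role of the discount factor.
Grim-trigger IC: 8/(1−p) ≥ 10 + 3p/(1−p) ⇒ p ≥ (10−8)/(10−3) = 2/7.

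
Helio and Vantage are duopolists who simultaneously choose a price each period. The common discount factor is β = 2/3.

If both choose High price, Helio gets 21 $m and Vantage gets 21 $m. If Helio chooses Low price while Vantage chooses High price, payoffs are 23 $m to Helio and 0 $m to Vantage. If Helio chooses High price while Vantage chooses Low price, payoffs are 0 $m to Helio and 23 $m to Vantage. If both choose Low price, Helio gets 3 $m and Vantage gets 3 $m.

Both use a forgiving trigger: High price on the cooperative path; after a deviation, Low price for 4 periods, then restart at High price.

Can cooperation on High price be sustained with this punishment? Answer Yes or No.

Comparing payoff streams over the 5 periods until play realigns: cooperate → 21(1+β+…+β^4); deviate → 23 + 3(β+…+β^4).
Cooperation is sustained iff (21−3)(β+…+β^4) ≥ 23−21.
β+…+β^4 = 2/3·(1−(2/3)^4)/(1−2/3) = 1.6049, and (23−21)/(21−3) = 0.1111.
1.6049 ≥ 0.1111, so cooperation is sustainable.

Yes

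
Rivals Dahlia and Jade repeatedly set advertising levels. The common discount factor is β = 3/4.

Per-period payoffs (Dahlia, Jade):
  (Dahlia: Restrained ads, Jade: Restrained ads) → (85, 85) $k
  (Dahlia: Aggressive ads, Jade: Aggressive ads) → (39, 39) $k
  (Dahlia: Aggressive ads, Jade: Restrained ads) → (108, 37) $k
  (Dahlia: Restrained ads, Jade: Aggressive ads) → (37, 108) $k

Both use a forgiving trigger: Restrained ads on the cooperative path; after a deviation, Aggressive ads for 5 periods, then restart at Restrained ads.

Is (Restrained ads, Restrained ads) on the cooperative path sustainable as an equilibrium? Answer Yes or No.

IC: β+…+β^5 ≥ (108−85)/(85−39) = 1/2.
At β = 3/4: partial sum = 2.2881 ≥ 0.5000. Cooperation sustainable.

Yes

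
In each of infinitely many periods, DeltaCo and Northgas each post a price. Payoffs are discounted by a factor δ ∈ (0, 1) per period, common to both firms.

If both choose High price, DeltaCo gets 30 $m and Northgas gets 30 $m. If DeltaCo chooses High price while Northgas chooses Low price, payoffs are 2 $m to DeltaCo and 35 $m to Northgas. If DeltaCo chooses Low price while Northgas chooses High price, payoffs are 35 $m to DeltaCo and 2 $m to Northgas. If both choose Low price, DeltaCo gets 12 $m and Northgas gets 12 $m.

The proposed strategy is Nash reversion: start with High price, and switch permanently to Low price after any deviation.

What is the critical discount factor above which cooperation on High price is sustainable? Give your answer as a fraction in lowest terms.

5/23

Under grim trigger the critical discount factor is (T−C)/(T−P) with T = 35, C = 30, P = 12.
δ* = (35−30)/(35−12) = 5/23.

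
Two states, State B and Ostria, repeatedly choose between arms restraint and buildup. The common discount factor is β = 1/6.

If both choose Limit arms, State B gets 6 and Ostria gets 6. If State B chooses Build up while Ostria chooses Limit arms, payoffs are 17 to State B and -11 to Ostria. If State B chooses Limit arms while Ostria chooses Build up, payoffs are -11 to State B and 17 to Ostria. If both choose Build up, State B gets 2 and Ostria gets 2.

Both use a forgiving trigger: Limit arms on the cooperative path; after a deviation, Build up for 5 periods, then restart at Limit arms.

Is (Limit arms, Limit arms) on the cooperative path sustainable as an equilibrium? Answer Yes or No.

Comparing payoff streams over the 6 periods until play realigns: cooperate → 6(1+β+…+β^5); deviate → 17 + 2(β+…+β^5).
Cooperation is sustained iff (6−2)(β+…+β^5) ≥ 17−6.
β+…+β^5 = 1/6·(1−(1/6)^5)/(1−1/6) = 0.2000, and (17−6)/(6−2) = 2.7500.
0.2000 < 2.7500, so cooperation is not sustainable.

No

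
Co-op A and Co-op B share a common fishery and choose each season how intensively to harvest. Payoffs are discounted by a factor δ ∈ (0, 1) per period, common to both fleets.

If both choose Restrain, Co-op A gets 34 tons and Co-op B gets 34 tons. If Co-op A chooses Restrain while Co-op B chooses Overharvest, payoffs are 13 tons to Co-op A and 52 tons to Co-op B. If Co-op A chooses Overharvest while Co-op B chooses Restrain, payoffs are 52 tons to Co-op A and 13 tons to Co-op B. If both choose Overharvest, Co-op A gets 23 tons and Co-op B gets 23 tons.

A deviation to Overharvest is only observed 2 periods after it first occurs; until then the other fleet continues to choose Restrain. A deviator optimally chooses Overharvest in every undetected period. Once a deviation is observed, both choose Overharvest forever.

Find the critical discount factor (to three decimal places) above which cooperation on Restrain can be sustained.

0.788

Deviating for the 2 undetected periods gains 52−34 = 18 per period over cooperation, then loses 34−23 = 11 per period forever once punishment starts.
Gain: 18(1 + δ + … + δ^1); loss: 11·δ^2/(1−δ).
No profitable deviation ⇔ 18(1−δ^2) ≤ 11·δ^2, i.e. δ^2 ≥ 18/(18+11) = 18/29.
Hence δ ≥ (18/29)^(1/2) ≈ 0.788.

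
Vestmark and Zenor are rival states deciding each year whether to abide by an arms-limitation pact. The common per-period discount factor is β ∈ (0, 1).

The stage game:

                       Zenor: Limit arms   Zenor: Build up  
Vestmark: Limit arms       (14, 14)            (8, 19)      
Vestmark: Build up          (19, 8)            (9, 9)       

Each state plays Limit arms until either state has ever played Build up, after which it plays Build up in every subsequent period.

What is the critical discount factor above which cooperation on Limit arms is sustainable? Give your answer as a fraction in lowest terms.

1/2

Under grim trigger the critical discount factor is (T−C)/(T−P) with T = 19, C = 14, P = 9.
β* = (19−14)/(19−9) = 5/10 = 1/2.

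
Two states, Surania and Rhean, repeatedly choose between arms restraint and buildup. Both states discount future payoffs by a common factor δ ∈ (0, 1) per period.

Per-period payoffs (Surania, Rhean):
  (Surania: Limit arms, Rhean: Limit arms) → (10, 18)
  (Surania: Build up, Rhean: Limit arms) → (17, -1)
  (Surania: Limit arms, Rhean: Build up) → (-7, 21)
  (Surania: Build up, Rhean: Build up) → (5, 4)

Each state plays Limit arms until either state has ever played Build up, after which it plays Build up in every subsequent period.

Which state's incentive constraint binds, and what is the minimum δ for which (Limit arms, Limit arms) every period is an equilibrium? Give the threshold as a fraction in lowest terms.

Surania; δ ≥ 7/12

Surania: cooperation gives 10 each period; deviation gives 17 once then 5 forever.
  10/(1−δ) ≥ 17 + 5δ/(1−δ) ⇒ δ ≥ 7/12.
Rhean: cooperation gives 18 each period; deviation gives 21 once then 4 forever.
  δ ≥ 3/17.
Both must hold, so the binding constraint is Surania's: δ ≥ 7/12.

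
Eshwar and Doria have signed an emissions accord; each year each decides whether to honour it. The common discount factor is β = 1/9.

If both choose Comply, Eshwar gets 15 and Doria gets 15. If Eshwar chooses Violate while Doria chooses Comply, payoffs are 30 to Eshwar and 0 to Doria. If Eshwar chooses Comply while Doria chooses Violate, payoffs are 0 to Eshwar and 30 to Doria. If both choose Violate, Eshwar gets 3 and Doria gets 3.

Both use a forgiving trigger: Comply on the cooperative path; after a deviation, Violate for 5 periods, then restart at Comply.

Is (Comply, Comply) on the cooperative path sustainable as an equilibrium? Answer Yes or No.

IC: β+…+β^5 ≥ (30−15)/(15−3) = 5/4.
At β = 1/9: partial sum = 0.1250 < 1.2500. Cooperation not sustainable.

No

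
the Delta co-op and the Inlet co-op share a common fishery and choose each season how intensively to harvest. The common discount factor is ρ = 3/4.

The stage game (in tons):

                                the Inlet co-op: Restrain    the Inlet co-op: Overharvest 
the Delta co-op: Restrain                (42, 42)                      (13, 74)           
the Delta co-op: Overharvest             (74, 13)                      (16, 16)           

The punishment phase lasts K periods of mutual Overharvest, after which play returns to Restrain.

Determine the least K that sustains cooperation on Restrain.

No profitable deviation requires (42−16)(ρ+…+ρ^K) ≥ 74−42, i.e. ρ+…+ρ^K ≥ 16/13 ≈ 1.2308.
With ρ = 3/4, the partial sums are K=1: 0.7500, K=2: 1.3125.
K = 2 is the first length at which the sum reaches 1.2308.

2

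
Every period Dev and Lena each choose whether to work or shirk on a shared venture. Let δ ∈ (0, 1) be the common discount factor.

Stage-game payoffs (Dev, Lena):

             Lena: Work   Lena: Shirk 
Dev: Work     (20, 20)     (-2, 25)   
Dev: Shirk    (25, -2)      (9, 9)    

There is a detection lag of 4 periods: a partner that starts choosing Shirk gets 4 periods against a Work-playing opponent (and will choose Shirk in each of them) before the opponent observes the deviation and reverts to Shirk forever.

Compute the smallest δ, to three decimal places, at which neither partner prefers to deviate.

The best deviation is to choose Shirk for all 4 undetected periods, earning 25 each, then 9 forever once detected.
Deviation value: 25(1−δ^4)/(1−δ) + 9δ^4/(1−δ); cooperation value: 20/(1−δ).
IC: 20 ≥ 25(1−δ^4) + 9δ^4 = 25 − 16δ^4.
So δ^4 ≥ 5/16, giving δ ≥ (5/16)^(1/4) ≈ 0.748.

0.748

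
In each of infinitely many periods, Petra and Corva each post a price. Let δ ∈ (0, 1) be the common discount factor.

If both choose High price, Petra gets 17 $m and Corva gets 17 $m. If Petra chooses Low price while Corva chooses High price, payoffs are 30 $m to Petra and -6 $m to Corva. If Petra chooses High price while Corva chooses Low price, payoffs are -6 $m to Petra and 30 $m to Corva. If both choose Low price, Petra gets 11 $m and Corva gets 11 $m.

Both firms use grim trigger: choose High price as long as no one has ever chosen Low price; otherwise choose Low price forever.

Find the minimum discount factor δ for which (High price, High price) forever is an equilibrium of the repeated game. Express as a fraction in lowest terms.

One-period gain from deviating is 30 − 17 = 13. The loss is 17 − 11 = 6 in every subsequent period, with present value 6·δ/(1−δ).
Deviation is unprofitable when 6·δ/(1−δ) ≥ 13, i.e. δ/(1−δ) ≥ 13/6.
Equivalently δ ≥ 13/(13+6) = 13/19.

13/19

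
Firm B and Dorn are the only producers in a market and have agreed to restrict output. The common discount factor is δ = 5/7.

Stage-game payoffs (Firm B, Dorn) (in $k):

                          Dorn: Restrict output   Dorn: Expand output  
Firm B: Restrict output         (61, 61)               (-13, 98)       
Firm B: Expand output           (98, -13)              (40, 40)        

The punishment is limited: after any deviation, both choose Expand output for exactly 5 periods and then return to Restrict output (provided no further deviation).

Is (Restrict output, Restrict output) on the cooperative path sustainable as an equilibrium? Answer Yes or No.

IC: δ+…+δ^5 ≥ (98−61)/(61−40) = 37/21.
At δ = 5/7: partial sum = 2.0352 ≥ 1.7619. Cooperation sustainable.

Yes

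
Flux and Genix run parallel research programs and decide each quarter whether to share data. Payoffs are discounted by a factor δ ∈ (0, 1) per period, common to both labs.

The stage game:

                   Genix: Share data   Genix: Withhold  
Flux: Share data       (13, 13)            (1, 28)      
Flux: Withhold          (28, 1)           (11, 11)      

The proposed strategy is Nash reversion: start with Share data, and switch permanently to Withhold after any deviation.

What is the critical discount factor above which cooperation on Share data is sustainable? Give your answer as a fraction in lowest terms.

15/17

13/(1−δ) ≥ 28 + 11δ/(1−δ)
13 ≥ 28 − 17δ
δ ≥ 15/17.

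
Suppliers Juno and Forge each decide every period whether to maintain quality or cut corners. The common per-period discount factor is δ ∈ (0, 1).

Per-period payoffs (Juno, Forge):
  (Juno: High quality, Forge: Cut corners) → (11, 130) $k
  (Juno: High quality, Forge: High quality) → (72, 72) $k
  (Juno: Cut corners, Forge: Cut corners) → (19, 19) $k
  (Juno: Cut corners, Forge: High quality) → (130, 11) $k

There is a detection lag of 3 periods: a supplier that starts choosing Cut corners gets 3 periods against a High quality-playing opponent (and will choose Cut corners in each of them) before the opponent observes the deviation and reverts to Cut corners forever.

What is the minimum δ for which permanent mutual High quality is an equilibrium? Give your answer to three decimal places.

0.805

A deviator earns 130 for 3 periods, then 19 forever; cooperating earns 72 forever. Multiplying the IC by (1−δ):
72 ≥ 130(1−δ^3) + 19δ^3, so 111·δ^3 ≥ 58 and δ^3 ≥ 58/111.
δ ≥ (58/111)^(1/3) ≈ 0.805.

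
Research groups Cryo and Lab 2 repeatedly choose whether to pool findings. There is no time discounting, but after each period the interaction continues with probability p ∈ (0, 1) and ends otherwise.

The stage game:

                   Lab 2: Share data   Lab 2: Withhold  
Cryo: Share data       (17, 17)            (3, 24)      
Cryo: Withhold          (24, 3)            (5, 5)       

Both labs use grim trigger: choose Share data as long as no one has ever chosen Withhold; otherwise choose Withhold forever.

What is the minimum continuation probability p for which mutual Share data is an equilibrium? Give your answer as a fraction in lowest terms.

With no time discounting, the continuation probability p plays the role of the discount factor.
Grim-trigger IC: 17/(1−p) ≥ 24 + 5p/(1−p) ⇒ p ≥ (24−17)/(24−5) = 7/19.

7/19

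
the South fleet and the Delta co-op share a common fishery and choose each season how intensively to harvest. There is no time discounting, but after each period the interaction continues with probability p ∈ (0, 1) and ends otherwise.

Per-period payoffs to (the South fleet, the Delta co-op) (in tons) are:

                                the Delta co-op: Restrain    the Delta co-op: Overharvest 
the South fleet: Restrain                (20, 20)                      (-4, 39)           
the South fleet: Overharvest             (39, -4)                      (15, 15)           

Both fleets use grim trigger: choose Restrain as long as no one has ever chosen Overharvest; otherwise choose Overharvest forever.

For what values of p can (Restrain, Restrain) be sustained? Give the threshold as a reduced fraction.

Expected cooperation value is 20 + p·20 + p²·20 + … = 20/(1−p); deviation gives 39 + p·15/(1−p).
20 ≥ 39(1−p) + 15p ⇒ 24p ≥ 19 ⇒ p ≥ 19/24.

19/24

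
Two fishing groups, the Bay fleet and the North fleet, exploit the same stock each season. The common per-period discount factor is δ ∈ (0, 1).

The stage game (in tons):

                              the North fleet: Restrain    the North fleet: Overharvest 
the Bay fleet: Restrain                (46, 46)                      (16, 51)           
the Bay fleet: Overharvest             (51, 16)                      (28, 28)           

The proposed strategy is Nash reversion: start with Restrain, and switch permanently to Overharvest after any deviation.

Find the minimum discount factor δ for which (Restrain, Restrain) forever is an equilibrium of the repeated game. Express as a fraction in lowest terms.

5/23

Cooperation forever yields 46 each period: 46/(1−δ).
Deviating yields 51 once, then 28 forever: 51 + 28δ/(1−δ).
No profitable deviation requires 46/(1−δ) ≥ 51 + 28δ/(1−δ).
Multiplying by (1−δ): 46 ≥ 51(1−δ) + 28δ = 51 − 23δ.
So 23δ ≥ 5, i.e. δ ≥ 5/23.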